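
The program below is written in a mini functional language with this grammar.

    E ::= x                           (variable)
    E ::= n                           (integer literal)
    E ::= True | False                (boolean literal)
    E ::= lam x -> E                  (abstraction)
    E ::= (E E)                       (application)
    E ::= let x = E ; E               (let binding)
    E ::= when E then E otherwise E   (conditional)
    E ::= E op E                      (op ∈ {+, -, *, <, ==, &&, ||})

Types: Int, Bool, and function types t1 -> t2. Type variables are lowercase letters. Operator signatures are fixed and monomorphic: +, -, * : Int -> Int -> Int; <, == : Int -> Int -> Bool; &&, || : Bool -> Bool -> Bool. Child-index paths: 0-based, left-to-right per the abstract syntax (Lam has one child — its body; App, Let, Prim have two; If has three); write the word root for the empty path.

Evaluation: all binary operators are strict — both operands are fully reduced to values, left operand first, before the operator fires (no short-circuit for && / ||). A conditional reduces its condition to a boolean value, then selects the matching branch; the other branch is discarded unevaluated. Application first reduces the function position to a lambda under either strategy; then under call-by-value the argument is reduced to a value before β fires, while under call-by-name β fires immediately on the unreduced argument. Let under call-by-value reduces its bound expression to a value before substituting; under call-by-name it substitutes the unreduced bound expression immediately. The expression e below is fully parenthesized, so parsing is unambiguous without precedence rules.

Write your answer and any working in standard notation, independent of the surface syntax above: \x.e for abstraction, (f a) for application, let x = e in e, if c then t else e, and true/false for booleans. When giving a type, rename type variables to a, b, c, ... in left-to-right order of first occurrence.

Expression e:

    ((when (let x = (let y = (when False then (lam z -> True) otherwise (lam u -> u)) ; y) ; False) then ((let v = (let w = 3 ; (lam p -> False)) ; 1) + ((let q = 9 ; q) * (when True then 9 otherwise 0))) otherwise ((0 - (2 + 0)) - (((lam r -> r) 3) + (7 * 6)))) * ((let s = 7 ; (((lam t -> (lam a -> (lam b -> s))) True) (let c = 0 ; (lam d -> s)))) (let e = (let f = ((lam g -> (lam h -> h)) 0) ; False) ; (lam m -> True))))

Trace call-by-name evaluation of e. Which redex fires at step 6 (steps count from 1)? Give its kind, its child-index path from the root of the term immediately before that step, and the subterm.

Trace:
step 0: ((if (let x = (let y = (if false then (\z.true) else (\u.u)) in y) in false) then ((let v = (let w = 3 in (\p.false)) in 1) + ((let q = 9 in q) * (if true then 9 else 0))) else ((0 - (2 + 0)) - (((\r.r) 3) + (7 * 6)))) * ((let s = 7 in (((\t.(\a.(\b.s))) true) (let c = 0 in (\d.s)))) (let e = (let f = ((\g.(\h.h)) 0) in false) in (\m.true))))
step 1: [let@0.0] ((if false then ((let v = (let w = 3 in (\p.false)) in 1) + ((let q = 9 in q) * (if true then 9 else 0))) else ((0 - (2 + 0)) - (((\r.r) 3) + (7 * 6)))) * ((let s = 7 in (((\t.(\a.(\b.s))) true) (let c = 0 in (\d.s)))) (let e = (let f = ((\g.(\h.h)) 0) in false) in (\m.true))))
step 2: [if@0] (((0 - (2 + 0)) - (((\r.r) 3) + (7 * 6))) * ((let s = 7 in (((\t.(\a.(\b.s))) true) (let c = 0 in (\d.s)))) (let e = (let f = ((\g.(\h.h)) 0) in false) in (\m.true))))
step 3: [delta@0.0.1] (((0 - 2) - (((\r.r) 3) + (7 * 6))) * ((let s = 7 in (((\t.(\a.(\b.s))) true) (let c = 0 in (\d.s)))) (let e = (let f = ((\g.(\h.h)) 0) in false) in (\m.true))))
step 4: [delta@0.0] ((-2 - (((\r.r) 3) + (7 * 6))) * ((let s = 7 in (((\t.(\a.(\b.s))) true) (let c = 0 in (\d.s)))) (let e = (let f = ((\g.(\h.h)) 0) in false) in (\m.true))))
step 5: [beta@0.1.0] ((-2 - (3 + (7 * 6))) * ((let s = 7 in (((\t.(\a.(\b.s))) true) (let c = 0 in (\d.s)))) (let e = (let f = ((\g.(\h.h)) 0) in false) in (\m.true))))
step 6: [delta@0.1.1] ((-2 - (3 + 42)) * ((let s = 7 in (((\t.(\a.(\b.s))) true) (let c = 0 in (\d.s)))) (let e = (let f = ((\g.(\h.h)) 0) in false) in (\m.true))))

Answer: delta at 0.1.1 : (7 * 6)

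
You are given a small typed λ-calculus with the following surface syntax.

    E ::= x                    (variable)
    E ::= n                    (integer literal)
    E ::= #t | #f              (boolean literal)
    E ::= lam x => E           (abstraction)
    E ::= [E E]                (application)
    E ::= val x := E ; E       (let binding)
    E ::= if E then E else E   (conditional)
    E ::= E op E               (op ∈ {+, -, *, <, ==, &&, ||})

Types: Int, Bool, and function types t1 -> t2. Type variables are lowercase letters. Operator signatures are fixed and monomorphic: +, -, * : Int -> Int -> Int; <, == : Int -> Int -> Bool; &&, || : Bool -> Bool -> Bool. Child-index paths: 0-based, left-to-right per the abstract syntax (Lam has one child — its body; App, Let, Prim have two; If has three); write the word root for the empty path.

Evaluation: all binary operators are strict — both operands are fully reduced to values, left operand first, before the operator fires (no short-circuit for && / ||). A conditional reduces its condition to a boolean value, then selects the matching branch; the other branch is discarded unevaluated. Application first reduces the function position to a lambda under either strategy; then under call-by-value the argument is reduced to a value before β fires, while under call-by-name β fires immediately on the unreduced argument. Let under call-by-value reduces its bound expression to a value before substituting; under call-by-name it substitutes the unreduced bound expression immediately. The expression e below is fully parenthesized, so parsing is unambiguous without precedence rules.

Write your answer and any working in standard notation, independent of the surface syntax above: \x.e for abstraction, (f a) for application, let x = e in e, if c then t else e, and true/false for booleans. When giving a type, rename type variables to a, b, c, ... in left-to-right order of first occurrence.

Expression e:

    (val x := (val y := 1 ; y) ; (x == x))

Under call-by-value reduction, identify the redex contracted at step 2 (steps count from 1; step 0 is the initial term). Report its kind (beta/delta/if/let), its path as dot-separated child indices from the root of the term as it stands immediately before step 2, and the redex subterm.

Trace:
step 0: (let x = (let y = 1 in y) in (x == x))
step 1: [let@0] (let x = 1 in (x == x))
step 2: [let@root] (1 == 1)

Answer: let at root : (let x = 1 in (x == x))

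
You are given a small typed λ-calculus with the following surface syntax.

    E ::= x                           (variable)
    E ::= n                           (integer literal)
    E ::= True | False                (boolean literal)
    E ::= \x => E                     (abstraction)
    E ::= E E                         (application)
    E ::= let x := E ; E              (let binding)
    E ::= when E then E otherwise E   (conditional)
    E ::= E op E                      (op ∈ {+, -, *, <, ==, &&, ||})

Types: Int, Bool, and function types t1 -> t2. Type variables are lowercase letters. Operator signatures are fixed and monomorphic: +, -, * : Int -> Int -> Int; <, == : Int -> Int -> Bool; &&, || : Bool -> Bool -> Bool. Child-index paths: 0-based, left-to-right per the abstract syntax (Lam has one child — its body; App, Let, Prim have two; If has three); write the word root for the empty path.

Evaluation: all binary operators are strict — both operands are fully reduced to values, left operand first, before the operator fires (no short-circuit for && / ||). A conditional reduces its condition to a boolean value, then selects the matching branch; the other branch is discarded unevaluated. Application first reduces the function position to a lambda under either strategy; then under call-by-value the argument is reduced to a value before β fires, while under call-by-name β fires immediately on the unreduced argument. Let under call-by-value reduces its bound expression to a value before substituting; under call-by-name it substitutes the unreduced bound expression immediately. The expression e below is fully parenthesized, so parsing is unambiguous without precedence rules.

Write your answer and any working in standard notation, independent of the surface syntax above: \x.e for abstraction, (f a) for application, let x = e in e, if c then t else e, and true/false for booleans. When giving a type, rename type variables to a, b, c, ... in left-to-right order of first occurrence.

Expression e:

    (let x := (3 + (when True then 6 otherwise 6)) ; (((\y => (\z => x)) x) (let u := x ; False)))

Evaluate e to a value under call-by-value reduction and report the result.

Trace:
step 0: (let x = (3 + (if true then 6 else 6)) in (((\y.(\z.x)) x) (let u = x in false)))
step 1: [if@0.1] (let x = (3 + 6) in (((\y.(\z.x)) x) (let u = x in false)))
step 2: [delta@0] (let x = 9 in (((\y.(\z.x)) x) (let u = x in false)))
step 3: [let@root] (((\y.(\z.9)) 9) (let u = 9 in false))
step 4: [beta@0] ((\z.9) (let u = 9 in false))
step 5: [let@1] ((\z.9) false)
step 6: [beta@root] 9

Answer: 9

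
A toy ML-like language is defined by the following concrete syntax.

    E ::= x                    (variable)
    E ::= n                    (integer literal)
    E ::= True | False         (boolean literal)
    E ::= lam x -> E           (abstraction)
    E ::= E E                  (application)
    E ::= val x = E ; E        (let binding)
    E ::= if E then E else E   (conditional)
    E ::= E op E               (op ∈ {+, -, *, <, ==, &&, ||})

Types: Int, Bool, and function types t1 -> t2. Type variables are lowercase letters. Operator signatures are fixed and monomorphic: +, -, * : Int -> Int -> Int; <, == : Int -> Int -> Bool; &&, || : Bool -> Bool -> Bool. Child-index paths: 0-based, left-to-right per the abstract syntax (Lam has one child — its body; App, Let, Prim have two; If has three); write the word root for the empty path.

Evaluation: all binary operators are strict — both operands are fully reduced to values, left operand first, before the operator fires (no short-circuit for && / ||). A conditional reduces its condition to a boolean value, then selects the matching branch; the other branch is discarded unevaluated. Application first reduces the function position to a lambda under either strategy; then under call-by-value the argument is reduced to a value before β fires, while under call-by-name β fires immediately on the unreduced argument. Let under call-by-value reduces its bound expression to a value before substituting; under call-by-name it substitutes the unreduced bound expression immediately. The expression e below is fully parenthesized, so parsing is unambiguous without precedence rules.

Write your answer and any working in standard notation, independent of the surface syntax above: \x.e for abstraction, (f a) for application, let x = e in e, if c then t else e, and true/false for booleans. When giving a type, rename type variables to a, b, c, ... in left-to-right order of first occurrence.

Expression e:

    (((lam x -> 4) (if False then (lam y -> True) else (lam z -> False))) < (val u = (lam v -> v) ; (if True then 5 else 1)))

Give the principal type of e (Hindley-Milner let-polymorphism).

Working:
\x._ : a -> Int
  unify Bool ~ Bool
\y._ : b -> Bool
\z._ : c -> Bool
  unify b -> Bool ~ c -> Bool
  unify b ~ c
  unify Bool ~ Bool
  unify a -> Int ~ (c -> Bool) -> d
  unify a ~ c -> Bool
  unify Int ~ d
_ _ : Int
  unify Int ~ Int
v : e
\v._ : e -> e
let u : forall. e -> e
  unify Bool ~ Bool
  unify Int ~ Int
  unify Int ~ Int

Answer: Bool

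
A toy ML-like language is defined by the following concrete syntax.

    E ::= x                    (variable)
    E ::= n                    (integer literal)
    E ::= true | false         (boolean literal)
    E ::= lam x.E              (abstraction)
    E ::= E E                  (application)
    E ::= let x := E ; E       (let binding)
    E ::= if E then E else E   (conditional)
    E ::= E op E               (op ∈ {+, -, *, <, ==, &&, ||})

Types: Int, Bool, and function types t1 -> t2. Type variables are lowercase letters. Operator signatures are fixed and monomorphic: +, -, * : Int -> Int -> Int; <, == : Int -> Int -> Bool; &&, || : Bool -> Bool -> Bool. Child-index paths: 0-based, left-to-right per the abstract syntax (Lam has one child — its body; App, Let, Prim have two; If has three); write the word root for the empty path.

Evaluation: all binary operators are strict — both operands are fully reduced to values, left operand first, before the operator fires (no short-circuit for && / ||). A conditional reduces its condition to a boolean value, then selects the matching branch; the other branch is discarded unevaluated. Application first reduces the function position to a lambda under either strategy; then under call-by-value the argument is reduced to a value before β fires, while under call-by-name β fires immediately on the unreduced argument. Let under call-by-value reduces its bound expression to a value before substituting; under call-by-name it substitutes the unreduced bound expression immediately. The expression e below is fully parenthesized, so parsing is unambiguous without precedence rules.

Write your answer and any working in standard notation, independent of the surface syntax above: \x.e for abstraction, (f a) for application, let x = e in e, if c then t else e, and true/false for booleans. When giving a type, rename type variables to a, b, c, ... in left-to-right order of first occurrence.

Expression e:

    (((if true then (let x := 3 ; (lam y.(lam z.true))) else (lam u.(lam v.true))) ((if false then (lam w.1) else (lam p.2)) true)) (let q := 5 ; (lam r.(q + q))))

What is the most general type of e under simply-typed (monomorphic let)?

Derivation:
  unify Bool ~ Bool
let x : Int
\z._ : b -> Bool
\y._ : a -> b -> Bool
\v._ : d -> Bool
\u._ : c -> d -> Bool
  unify a -> b -> Bool ~ c -> d -> Bool
  unify a ~ c
  unify b -> Bool ~ d -> Bool
  unify b ~ d
  unify Bool ~ Bool
  unify Bool ~ Bool
\w._ : e -> Int
\p._ : f -> Int
  unify e -> Int ~ f -> Int
  unify e ~ f
  unify Int ~ Int
  unify f -> Int ~ Bool -> g
  unify f ~ Bool
  unify Int ~ g
_ _ : Int
  unify c -> d -> Bool ~ Int -> h
  unify c ~ Int
  unify d -> Bool ~ h
_ _ : d -> Bool
let q : Int
q : Int
  unify Int ~ Int
q : Int
  unify Int ~ Int
\r._ : i -> Int
  unify d -> Bool ~ (i -> Int) -> j
  unify d ~ i -> Int
  unify Bool ~ j
_ _ : Bool

Answer: Bool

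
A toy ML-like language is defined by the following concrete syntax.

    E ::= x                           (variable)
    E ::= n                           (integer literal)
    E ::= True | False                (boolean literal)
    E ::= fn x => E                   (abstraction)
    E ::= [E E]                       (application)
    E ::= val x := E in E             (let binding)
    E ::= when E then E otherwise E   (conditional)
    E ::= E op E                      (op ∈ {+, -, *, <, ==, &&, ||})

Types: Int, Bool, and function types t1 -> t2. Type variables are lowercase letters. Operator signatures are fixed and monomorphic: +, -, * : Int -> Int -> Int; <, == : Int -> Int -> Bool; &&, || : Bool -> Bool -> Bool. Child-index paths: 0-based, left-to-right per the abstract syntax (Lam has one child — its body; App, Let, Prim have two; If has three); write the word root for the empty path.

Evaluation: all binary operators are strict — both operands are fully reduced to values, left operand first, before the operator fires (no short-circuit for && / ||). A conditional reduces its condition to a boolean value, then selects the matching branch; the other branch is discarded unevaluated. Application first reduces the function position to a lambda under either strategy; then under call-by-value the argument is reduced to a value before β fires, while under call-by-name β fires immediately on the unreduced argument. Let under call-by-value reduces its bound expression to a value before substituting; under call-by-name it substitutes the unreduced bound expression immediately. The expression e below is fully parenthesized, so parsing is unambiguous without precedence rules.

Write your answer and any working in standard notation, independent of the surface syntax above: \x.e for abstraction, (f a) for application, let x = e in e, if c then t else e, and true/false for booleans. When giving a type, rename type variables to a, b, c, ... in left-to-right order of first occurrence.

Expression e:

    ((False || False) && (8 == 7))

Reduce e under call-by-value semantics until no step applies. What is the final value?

Answer: false

Working:
step 0: ((false || false) && (8 == 7))
step 1: [delta@0] (false && (8 == 7))
step 2: [delta@1] (false && false)
step 3: [delta@root] false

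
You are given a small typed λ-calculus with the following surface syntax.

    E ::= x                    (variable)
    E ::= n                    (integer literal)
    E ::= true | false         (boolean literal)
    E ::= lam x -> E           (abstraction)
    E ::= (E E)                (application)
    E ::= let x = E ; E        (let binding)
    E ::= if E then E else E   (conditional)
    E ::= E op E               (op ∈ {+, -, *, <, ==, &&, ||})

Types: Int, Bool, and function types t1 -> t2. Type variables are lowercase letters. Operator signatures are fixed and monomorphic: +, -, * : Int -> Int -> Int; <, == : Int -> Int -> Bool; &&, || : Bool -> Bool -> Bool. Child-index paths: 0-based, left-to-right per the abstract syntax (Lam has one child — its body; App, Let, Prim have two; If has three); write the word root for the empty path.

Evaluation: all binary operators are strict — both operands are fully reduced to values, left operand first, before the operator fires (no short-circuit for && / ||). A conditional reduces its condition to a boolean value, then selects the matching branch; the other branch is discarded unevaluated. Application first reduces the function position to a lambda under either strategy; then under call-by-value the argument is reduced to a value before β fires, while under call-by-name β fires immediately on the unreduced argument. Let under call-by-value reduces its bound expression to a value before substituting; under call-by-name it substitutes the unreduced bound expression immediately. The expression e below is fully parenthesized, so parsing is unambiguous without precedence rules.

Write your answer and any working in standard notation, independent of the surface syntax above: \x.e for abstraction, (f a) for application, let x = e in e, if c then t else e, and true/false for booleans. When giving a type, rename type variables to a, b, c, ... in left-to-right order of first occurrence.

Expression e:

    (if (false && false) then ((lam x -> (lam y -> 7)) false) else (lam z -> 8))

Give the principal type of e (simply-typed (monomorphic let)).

Derivation:
  unify Bool ~ Bool
  unify Bool ~ Bool
  unify Bool ~ Bool
\y._ : b -> Int
\x._ : a -> b -> Int
  unify a -> b -> Int ~ Bool -> c
  unify a ~ Bool
  unify b -> Int ~ c
_ _ : b -> Int
\z._ : d -> Int
  unify b -> Int ~ d -> Int
  unify b ~ d
  unify Int ~ Int

Answer: a -> Int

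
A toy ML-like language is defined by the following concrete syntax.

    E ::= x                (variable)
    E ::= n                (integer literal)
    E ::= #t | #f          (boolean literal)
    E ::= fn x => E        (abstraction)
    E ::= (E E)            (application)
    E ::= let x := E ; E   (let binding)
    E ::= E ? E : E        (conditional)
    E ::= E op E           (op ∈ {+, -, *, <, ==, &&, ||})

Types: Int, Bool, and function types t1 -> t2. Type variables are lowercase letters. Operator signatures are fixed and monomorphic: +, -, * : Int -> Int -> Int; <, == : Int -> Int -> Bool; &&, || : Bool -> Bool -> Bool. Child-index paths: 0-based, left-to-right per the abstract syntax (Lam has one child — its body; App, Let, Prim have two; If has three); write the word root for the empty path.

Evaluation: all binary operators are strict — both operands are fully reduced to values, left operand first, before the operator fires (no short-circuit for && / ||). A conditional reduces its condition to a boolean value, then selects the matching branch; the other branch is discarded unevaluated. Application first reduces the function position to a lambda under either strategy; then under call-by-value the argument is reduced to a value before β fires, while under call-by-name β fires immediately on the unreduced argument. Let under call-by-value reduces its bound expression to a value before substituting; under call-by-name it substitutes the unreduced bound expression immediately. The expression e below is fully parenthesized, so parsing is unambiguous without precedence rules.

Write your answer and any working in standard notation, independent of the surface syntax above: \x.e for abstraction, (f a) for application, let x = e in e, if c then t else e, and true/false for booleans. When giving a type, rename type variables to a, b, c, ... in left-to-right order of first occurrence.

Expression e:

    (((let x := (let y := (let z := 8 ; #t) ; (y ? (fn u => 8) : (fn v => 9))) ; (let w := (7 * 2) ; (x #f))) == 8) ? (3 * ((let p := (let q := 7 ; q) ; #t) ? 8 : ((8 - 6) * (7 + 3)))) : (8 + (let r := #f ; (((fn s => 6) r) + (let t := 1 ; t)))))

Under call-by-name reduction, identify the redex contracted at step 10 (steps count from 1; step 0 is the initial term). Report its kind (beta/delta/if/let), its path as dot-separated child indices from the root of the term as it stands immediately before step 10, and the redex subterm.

Derivation:
step 0: (if ((let x = (let y = (let z = 8 in true) in (if y then (\u.8) else (\v.9))) in (let w = (7 * 2) in (x false))) == 8) then (3 * (if (let p = (let q = 7 in q) in true) then 8 else ((8 - 6) * (7 + 3)))) else (8 + (let r = false in (((\s.6) r) + (let t = 1 in t)))))
step 1: [let@0.0] (if ((let w = (7 * 2) in ((let y = (let z = 8 in true) in (if y then (\u.8) else (\v.9))) false)) == 8) then (3 * (if (let p = (let q = 7 in q) in true) then 8 else ((8 - 6) * (7 + 3)))) else (8 + (let r = false in (((\s.6) r) + (let t = 1 in t)))))
step 2: [let@0.0] (if (((let y = (let z = 8 in true) in (if y then (\u.8) else (\v.9))) false) == 8) then (3 * (if (let p = (let q = 7 in q) in true) then 8 else ((8 - 6) * (7 + 3)))) else (8 + (let r = false in (((\s.6) r) + (let t = 1 in t)))))
step 3: [let@0.0.0] (if (((if (let z = 8 in true) then (\u.8) else (\v.9)) false) == 8) then (3 * (if (let p = (let q = 7 in q) in true) then 8 else ((8 - 6) * (7 + 3)))) else (8 + (let r = false in (((\s.6) r) + (let t = 1 in t)))))
step 4: [let@0.0.0.0] (if (((if true then (\u.8) else (\v.9)) false) == 8) then (3 * (if (let p = (let q = 7 in q) in true) then 8 else ((8 - 6) * (7 + 3)))) else (8 + (let r = false in (((\s.6) r) + (let t = 1 in t)))))
step 5: [if@0.0.0] (if (((\u.8) false) == 8) then (3 * (if (let p = (let q = 7 in q) in true) then 8 else ((8 - 6) * (7 + 3)))) else (8 + (let r = false in (((\s.6) r) + (let t = 1 in t)))))
step 6: [beta@0.0] (if (8 == 8) then (3 * (if (let p = (let q = 7 in q) in true) then 8 else ((8 - 6) * (7 + 3)))) else (8 + (let r = false in (((\s.6) r) + (let t = 1 in t)))))
step 7: [delta@0] (if true then (3 * (if (let p = (let q = 7 in q) in true) then 8 else ((8 - 6) * (7 + 3)))) else (8 + (let r = false in (((\s.6) r) + (let t = 1 in t)))))
step 8: [if@root] (3 * (if (let p = (let q = 7 in q) in true) then 8 else ((8 - 6) * (7 + 3))))
step 9: [let@1.0] (3 * (if true then 8 else ((8 - 6) * (7 + 3))))
step 10: [if@1] (3 * 8)

Answer: if at 1 : (if true then 8 else ((8 - 6) * (7 + 3)))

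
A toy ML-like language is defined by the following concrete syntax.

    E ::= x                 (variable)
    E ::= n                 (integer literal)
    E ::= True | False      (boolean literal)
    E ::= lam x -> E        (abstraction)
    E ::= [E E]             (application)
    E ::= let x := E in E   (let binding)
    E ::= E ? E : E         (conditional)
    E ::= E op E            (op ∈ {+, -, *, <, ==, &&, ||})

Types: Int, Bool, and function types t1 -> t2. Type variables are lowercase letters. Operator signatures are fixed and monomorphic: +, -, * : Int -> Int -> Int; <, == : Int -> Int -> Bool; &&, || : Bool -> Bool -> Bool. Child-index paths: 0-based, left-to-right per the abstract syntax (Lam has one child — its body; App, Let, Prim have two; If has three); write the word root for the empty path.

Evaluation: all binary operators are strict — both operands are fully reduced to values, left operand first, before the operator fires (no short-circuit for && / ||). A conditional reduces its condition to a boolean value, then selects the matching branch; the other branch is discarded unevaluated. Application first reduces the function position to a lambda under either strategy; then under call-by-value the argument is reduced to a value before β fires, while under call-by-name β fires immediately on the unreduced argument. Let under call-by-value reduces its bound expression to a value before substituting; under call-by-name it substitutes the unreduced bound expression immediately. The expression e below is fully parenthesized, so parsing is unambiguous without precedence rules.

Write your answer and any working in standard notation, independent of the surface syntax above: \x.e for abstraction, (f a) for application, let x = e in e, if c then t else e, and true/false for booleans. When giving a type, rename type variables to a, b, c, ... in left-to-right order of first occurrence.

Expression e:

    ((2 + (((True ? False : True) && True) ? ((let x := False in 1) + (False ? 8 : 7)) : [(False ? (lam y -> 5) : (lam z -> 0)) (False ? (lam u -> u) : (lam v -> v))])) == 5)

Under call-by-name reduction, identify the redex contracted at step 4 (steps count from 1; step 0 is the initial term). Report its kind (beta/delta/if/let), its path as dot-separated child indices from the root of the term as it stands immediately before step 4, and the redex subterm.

Working:
step 0: ((2 + (if ((if true then false else true) && true) then ((let x = false in 1) + (if false then 8 else 7)) else ((if false then (\y.5) else (\z.0)) (if false then (\u.u) else (\v.v))))) == 5)
step 1: [if@0.1.0.0] ((2 + (if (false && true) then ((let x = false in 1) + (if false then 8 else 7)) else ((if false then (\y.5) else (\z.0)) (if false then (\u.u) else (\v.v))))) == 5)
step 2: [delta@0.1.0] ((2 + (if false then ((let x = false in 1) + (if false then 8 else 7)) else ((if false then (\y.5) else (\z.0)) (if false then (\u.u) else (\v.v))))) == 5)
step 3: [if@0.1] ((2 + ((if false then (\y.5) else (\z.0)) (if false then (\u.u) else (\v.v)))) == 5)
step 4: [if@0.1.0] ((2 + ((\z.0) (if false then (\u.u) else (\v.v)))) == 5)

Answer: if at 0.1.0 : (if false then (\y.5) else (\z.0))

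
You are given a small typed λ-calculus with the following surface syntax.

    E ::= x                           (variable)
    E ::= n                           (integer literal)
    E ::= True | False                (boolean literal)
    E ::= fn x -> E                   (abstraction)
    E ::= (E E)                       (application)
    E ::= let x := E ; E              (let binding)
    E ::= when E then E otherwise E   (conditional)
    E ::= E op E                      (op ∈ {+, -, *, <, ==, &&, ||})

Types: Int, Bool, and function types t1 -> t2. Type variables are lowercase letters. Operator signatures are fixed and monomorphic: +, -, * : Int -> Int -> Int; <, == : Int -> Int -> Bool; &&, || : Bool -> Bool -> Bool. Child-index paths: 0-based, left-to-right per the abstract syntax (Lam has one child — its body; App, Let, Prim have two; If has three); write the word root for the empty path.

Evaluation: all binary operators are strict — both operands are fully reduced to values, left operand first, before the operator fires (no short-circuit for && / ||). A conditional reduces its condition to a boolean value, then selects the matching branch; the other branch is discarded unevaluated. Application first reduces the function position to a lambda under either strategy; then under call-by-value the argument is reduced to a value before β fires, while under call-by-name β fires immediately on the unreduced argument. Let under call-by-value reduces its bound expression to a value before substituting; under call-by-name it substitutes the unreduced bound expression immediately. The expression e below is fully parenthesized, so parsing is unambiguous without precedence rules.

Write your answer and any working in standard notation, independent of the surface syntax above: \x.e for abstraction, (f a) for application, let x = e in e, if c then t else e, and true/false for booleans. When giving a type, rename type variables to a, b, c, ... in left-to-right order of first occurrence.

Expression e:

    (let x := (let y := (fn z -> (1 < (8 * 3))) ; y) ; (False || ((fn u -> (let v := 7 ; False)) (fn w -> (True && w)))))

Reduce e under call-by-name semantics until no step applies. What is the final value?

Working:
step 0: (let x = (let y = (\z.(1 < (8 * 3))) in y) in (false || ((\u.(let v = 7 in false)) (\w.(true && w)))))
step 1: [let@root] (false || ((\u.(let v = 7 in false)) (\w.(true && w))))
step 2: [beta@1] (false || (let v = 7 in false))
step 3: [let@1] (false || false)
step 4: [delta@root] false

Answer: false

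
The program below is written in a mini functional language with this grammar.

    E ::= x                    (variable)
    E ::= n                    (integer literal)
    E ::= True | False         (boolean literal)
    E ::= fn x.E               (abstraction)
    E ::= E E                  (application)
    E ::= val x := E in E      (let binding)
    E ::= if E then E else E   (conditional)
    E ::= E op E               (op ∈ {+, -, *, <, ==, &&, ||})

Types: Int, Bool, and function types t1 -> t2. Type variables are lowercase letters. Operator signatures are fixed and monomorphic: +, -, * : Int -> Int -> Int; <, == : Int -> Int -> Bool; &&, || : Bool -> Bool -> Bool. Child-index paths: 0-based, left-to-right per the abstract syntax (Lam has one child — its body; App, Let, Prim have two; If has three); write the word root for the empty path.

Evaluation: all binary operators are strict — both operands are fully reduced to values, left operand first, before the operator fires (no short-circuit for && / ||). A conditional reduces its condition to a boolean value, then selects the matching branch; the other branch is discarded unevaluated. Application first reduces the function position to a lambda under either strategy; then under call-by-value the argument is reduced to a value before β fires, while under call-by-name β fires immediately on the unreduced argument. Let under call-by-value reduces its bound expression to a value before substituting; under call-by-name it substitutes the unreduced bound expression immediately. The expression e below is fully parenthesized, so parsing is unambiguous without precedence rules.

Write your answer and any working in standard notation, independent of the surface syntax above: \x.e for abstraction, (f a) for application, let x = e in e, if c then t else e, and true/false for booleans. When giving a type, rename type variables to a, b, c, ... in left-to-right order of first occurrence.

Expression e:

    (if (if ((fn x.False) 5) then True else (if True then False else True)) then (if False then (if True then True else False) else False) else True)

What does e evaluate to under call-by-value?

Working:
step 0: (if (if ((\x.false) 5) then true else (if true then false else true)) then (if false then (if true then true else false) else false) else true)
step 1: [beta@0.0] (if (if false then true else (if true then false else true)) then (if false then (if true then true else false) else false) else true)
step 2: [if@0] (if (if true then false else true) then (if false then (if true then true else false) else false) else true)
step 3: [if@0] (if false then (if false then (if true then true else false) else false) else true)
step 4: [if@root] true

Answer: true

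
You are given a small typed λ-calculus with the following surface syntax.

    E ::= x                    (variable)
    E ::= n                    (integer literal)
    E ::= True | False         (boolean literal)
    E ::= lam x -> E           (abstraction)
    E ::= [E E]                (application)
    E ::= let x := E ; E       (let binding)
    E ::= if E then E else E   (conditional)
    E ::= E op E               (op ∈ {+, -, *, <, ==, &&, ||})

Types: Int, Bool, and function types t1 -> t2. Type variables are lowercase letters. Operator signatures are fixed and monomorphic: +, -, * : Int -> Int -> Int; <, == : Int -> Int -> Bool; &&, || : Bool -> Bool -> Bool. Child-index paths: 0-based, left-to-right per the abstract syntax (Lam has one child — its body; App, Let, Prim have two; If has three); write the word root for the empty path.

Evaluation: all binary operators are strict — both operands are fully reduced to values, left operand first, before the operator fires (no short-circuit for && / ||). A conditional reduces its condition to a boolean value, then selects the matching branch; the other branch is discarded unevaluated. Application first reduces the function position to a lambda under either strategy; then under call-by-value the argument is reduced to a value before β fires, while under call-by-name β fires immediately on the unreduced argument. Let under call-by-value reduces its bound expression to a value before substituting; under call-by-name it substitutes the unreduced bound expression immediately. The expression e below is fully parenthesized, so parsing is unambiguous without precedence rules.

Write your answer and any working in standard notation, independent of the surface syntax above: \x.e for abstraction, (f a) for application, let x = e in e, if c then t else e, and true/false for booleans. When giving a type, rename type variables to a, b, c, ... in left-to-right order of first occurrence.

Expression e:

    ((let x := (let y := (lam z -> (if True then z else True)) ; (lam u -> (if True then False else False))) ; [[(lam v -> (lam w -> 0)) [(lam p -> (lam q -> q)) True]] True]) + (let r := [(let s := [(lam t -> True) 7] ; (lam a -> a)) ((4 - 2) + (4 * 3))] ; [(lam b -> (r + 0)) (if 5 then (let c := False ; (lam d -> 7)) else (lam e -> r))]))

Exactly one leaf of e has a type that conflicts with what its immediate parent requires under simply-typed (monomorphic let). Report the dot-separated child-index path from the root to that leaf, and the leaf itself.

Answer: 1.1.1.0 : 5

Derivation:
  unify Bool ~ Bool
z : a
  unify a ~ Bool
\z._ : Bool -> Bool
let y : Bool -> Bool
  unify Bool ~ Bool
  unify Bool ~ Bool
\u._ : b -> Bool
let x : b -> Bool
\w._ : d -> Int
\v._ : c -> d -> Int
q : f
\q._ : f -> f
\p._ : e -> f -> f
  unify e -> f -> f ~ Bool -> g
  unify e ~ Bool
  unify f -> f ~ g
_ _ : f -> f
  unify c -> d -> Int ~ (f -> f) -> h
  unify c ~ f -> f
  unify d -> Int ~ h
_ _ : d -> Int
  unify d -> Int ~ Bool -> i
  unify d ~ Bool
  unify Int ~ i
_ _ : Int
  unify Int ~ Int
\t._ : j -> Bool
  unify j -> Bool ~ Int -> k
  unify j ~ Int
  unify Bool ~ k
_ _ : Bool
let s : Bool
a : l
\a._ : l -> l
  unify Int ~ Int
  unify Int ~ Int
  unify Int ~ Int
  unify Int ~ Int
  unify Int ~ Int
  unify Int ~ Int
  unify l -> l ~ Int -> m
  unify l ~ Int
  unify Int ~ m
_ _ : Int
let r : Int
r : Int
  unify Int ~ Int
  unify Int ~ Int
\b._ : n -> Int
  unify Int ~ Bool
  FAIL: mismatch Int ~ Bool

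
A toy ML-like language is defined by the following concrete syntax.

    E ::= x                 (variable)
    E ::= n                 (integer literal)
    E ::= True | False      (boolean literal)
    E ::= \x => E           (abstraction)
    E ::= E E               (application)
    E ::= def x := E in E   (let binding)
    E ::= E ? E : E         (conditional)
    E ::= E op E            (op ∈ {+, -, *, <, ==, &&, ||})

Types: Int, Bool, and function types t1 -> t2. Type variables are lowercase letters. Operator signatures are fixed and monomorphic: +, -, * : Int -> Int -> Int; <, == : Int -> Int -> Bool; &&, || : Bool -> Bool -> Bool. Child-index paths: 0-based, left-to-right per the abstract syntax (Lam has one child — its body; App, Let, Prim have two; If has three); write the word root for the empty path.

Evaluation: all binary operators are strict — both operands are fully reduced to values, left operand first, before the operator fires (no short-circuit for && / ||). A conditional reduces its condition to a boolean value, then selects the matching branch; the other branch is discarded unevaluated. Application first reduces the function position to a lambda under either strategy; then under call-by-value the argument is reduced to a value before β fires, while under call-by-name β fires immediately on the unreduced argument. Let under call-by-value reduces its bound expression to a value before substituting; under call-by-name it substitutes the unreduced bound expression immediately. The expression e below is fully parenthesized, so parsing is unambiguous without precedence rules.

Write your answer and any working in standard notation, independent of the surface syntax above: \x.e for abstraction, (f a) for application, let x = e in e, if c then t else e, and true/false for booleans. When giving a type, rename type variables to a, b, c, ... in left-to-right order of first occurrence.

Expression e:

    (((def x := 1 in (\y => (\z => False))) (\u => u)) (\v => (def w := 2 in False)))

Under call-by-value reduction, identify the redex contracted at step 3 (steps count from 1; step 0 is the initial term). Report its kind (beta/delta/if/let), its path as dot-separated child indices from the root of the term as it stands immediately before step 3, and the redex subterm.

Trace:
step 0: (((let x = 1 in (\y.(\z.false))) (\u.u)) (\v.(let w = 2 in false)))
step 1: [let@0.0] (((\y.(\z.false)) (\u.u)) (\v.(let w = 2 in false)))
step 2: [beta@0] ((\z.false) (\v.(let w = 2 in false)))
step 3: [beta@root] false

Answer: beta at root : ((\z.false) (\v.(let w = 2 in false)))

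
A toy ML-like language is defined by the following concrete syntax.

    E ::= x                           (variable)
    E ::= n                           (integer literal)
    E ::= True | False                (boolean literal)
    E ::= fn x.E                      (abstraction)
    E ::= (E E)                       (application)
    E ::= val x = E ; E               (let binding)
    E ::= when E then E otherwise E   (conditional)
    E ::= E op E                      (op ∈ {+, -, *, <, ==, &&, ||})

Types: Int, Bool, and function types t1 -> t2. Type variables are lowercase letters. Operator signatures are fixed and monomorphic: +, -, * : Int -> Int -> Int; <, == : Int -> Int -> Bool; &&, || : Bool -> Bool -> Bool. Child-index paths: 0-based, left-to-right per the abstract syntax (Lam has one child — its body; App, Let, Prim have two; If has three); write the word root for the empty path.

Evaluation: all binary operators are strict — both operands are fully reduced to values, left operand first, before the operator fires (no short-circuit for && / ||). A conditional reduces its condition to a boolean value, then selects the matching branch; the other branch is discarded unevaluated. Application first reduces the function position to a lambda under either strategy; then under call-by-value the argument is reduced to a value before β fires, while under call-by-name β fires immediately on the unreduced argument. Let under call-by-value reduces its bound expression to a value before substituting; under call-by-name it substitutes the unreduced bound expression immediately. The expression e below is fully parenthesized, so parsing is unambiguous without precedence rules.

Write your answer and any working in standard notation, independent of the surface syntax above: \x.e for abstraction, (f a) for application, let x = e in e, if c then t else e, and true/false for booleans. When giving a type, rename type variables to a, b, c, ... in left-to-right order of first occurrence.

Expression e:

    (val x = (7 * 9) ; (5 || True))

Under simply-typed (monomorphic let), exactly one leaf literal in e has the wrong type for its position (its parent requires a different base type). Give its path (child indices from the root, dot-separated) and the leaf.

Working:
  unify Int ~ Int
  unify Int ~ Int
let x : Int
  unify Int ~ Bool
  FAIL: mismatch Int ~ Bool

Answer: 1.0 : 5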